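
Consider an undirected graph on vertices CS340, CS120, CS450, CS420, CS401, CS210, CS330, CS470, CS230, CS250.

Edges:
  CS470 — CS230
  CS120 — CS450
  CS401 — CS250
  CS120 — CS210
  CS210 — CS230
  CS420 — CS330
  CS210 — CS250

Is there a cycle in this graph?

DFS, tracking each vertex's parent; an edge to a visited non-parent vertex closes a cycle.
Start from CS120:
visit CS120 (parent –)
  visit CS450 (parent CS120)
    CS450–CS120: parent, skip
  visit CS210 (parent CS120)
    CS210–CS120: parent, skip
    visit CS230 (parent CS210)
      CS230–CS210: parent, skip
      visit CS470 (parent CS230)
        CS470–CS230: parent, skip
    visit CS250 (parent CS210)
      visit CS401 (parent CS250)
        CS401–CS250: parent, skip
      CS250–CS210: parent, skip
visit CS340 (parent –)
visit CS420 (parent –)
  visit CS330 (parent CS420)
    CS330–CS420: parent, skip
No non-parent visited neighbor found — the graph is a forest.

No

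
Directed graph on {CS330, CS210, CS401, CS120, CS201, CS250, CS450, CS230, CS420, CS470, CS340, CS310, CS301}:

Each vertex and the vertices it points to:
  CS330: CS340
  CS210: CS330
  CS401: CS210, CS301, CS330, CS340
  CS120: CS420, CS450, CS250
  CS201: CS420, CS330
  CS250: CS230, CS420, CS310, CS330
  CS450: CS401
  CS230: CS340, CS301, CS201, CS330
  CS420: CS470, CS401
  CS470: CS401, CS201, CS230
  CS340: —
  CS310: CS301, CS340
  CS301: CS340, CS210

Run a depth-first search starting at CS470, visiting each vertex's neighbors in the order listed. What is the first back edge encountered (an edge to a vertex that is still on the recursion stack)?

CS420->CS470

DFS from CS470 (visiting each vertex's neighbors in the order listed); mark gray on enter, black on exit:
CS470 gray
  CS401 gray
    CS210 gray
      CS330 gray
        CS340 gray
        CS340 black
      CS330 black
    CS210 black
    CS301 gray
      CS301→CS340: CS340 black — skip
      CS301→CS210: CS210 black — skip
    CS301 black
    CS401→CS330: CS330 black — skip
    CS401→CS340: CS340 black — skip
  CS401 black
  CS201 gray
    CS420 gray
      CS420→CS470: CS470 is gray → back edge
First back edge: CS420 → CS470.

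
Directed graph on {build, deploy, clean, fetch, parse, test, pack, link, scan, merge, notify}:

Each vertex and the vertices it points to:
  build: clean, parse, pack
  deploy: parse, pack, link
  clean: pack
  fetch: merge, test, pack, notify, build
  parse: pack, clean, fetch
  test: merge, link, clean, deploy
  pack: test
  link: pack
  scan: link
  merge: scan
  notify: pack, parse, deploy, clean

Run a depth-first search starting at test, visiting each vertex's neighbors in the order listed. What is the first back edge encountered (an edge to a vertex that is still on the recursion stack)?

DFS from test (visiting each vertex's neighbors in the order listed); mark gray on enter, black on exit:
test gray
  merge gray
    scan gray
      link gray
        pack gray
          pack→test: test is gray → back edge
First back edge: pack → test.

pack→test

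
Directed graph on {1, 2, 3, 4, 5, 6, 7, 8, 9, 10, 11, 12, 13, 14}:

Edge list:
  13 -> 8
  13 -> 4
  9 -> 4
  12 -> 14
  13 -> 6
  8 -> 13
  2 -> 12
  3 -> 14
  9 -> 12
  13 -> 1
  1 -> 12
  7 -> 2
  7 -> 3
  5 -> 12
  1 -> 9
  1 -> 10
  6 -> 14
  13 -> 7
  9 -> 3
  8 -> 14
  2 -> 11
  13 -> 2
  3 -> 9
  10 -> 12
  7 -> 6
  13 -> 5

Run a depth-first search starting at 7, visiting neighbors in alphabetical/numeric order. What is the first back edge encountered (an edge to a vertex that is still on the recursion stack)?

9→3

DFS from 7 (visiting neighbors in alphabetical/numeric order); mark gray on enter, black on exit:
7 gray
  2 gray
    11 gray
    11 black
    12 gray
      14 gray
      14 black
    12 black
  2 black
  3 gray
    9 gray
      9→3: 3 is gray → back edge
First back edge: 9 → 3.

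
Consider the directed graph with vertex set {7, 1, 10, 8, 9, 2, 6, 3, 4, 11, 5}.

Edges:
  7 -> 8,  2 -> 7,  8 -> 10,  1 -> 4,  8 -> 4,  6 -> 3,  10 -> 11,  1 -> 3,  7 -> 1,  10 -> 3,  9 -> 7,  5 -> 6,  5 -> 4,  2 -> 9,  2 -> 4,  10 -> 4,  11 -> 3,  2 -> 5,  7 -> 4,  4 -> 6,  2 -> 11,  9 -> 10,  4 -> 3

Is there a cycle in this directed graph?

No

DFS with white/gray/black marking, starting from 3:
3 gray
3 black
7 gray
  8 gray
    4 gray
      4→3: 3 black — skip
      6 gray
        6→3: 3 black — skip
      6 black
    4 black
    10 gray
      11 gray
        11→3: 3 black — skip
      11 black
      10→3: 3 black — skip
      10→4: 4 black — skip
    10 black
  8 black
  1 gray
    1→4: 4 black — skip
    1→3: 3 black — skip
  1 black
  7→4: 4 black — skip
7 black
9 gray
  9→10: 10 black — skip
  9→7: 7 black — skip
9 black
2 gray
  5 gray
    5→4: 4 black — skip
    5→6: 6 black — skip
  5 black
  2→11: 11 black — skip
  2→9: 9 black — skip
  2→4: 4 black — skip
  2→7: 7 black — skip
2 black
Every edge goes to a white or black vertex — no back edge, so the graph is acyclic.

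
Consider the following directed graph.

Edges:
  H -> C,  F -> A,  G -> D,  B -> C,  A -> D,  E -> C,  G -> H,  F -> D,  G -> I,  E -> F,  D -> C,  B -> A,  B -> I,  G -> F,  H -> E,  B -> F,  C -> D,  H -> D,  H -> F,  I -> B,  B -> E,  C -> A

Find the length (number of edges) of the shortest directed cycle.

2

For each vertex v, BFS finds the shortest path from v back to v.
The shortest such closed walk is I → B → I, length 2.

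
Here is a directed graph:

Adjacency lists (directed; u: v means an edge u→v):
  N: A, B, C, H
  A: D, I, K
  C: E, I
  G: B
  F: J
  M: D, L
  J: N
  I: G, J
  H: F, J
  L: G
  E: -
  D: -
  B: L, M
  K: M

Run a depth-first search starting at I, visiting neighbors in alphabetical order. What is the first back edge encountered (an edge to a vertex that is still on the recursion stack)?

DFS from I (visiting neighbors in alphabetical order); mark gray on enter, black on exit:
I gray
  G gray
    B gray
      L gray
        L→G: G is gray → back edge
First back edge: L → G.

L->G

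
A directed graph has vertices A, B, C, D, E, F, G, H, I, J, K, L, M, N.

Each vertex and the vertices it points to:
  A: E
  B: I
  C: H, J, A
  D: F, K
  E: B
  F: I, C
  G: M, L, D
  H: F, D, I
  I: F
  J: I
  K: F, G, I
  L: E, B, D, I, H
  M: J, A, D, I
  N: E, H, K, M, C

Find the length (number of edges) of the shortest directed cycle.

2

For each vertex v, BFS finds the shortest path from v back to v.
The shortest such closed walk is F → I → F, length 2.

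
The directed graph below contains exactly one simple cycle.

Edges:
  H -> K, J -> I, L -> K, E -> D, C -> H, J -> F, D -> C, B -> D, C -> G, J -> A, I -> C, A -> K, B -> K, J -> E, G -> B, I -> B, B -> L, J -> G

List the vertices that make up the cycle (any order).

B, C, D, G

DFS with gray/black marking from G:
G gray
  B gray
    D gray
      C gray
        H gray
          K gray
          K black
        H black
        C→G: G is gray → back edge
Back edge closes the cycle G → B → D → C → G; its vertices are {B, C, D, G}.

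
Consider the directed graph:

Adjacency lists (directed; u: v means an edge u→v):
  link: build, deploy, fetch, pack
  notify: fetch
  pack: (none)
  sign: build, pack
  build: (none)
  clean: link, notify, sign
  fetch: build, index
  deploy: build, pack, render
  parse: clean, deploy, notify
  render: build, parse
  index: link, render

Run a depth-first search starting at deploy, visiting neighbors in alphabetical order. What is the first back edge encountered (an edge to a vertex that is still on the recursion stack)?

link->deploy

DFS from deploy (visiting neighbors in alphabetical order); mark gray on enter, black on exit:
deploy gray
  build gray
  build black
  pack gray
  pack black
  render gray
    render→build: build black — skip
    parse gray
      clean gray
        link gray
          link→build: build black — skip
          link→deploy: deploy is gray → back edge
First back edge: link → deploy.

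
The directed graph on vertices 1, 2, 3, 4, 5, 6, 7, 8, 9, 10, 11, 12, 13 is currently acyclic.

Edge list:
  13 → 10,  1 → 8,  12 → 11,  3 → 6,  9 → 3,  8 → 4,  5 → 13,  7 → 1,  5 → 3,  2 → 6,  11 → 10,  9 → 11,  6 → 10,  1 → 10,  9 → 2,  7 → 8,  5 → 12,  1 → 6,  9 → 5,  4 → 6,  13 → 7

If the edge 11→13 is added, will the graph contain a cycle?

Adding 11→13 creates a cycle iff 13 can already reach 11.
Explore from 13: no path reaches 11. The graph stays acyclic.

No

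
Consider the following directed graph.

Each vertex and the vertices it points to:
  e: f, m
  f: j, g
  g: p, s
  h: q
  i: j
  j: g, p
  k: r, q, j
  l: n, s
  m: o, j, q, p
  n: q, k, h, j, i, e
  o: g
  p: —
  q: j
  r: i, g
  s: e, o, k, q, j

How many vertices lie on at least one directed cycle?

A vertex is on a directed cycle iff it belongs to a strongly connected component of size ≥ 2 (or has a self-loop).
The vertices on cycles are {e, f, g, i, j, k, m, o, q, r, s} — 11 in total.

11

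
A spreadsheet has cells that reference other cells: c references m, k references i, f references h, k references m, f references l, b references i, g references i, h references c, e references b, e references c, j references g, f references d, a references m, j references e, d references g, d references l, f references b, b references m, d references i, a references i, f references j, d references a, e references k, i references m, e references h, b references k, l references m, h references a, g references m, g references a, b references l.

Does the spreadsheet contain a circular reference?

DFS with white/gray/black marking, starting from k:
k gray
  m gray
  m black
  i gray
    i→m: m black — skip
  i black
k black
l gray
  l→m: m black — skip
l black
a gray
  a→m: m black — skip
  a→i: i black — skip
a black
h gray
  c gray
    c→m: m black — skip
  c black
  h→a: a black — skip
h black
e gray
  e→k: k black — skip
  e→c: c black — skip
  b gray
    b→i: i black — skip
    b→m: m black — skip
    b→l: l black — skip
    b→k: k black — skip
  b black
  e→h: h black — skip
e black
j gray
  j→e: e black — skip
  g gray
    g→a: a black — skip
    g→i: i black — skip
    g→m: m black — skip
  g black
j black
d gray
  d→a: a black — skip
  d→i: i black — skip
  d→g: g black — skip
  d→l: l black — skip
d black
f gray
  f→l: l black — skip
  f→d: d black — skip
  f→h: h black — skip
  f→b: b black — skip
  f→j: j black — skip
f black
Every edge goes to a white or black vertex — no back edge, so the graph is acyclic.

No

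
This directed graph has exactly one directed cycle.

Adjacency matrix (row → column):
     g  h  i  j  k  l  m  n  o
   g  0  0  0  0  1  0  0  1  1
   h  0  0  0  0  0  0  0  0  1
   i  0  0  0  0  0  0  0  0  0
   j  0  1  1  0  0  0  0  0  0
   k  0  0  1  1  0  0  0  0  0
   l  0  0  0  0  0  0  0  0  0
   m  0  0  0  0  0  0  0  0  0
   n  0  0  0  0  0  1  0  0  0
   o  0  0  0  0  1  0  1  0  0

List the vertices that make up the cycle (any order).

h, j, k, o

DFS with gray/black marking from o:
o gray
  m gray
  m black
  k gray
    i gray
    i black
    j gray
      j→i: i black — skip
      h gray
        h→o: o is gray → back edge
Back edge closes the cycle o → k → j → h → o; its vertices are {h, j, k, o}.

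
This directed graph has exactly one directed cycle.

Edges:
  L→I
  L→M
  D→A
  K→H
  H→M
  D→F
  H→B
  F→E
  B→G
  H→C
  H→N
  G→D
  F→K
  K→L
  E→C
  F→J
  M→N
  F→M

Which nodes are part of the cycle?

DFS with gray/black marking from D:
D gray
  A gray
  A black
  F gray
    E gray
      C gray
      C black
    E black
    K gray
      H gray
        M gray
          N gray
          N black
        M black
        H→N: N black — skip
        B gray
          G gray
            G→D: D is gray → back edge
Back edge closes the cycle D → F → K → H → B → G → D; its vertices are {B, D, F, G, H, K}.

B, D, F, G, H, K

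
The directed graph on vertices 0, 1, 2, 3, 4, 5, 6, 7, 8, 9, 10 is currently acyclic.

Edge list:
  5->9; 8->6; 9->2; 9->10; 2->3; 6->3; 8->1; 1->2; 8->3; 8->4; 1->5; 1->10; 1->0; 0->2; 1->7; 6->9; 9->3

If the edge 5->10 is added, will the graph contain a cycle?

Adding 5→10 creates a cycle iff 10 can already reach 5.
Explore from 10: no path reaches 5. The graph stays acyclic.

No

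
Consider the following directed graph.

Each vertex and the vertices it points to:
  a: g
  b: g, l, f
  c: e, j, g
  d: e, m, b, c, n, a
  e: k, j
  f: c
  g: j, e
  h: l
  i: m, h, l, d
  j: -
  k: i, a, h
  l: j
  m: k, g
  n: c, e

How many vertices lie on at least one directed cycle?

A vertex is on a directed cycle iff it belongs to a strongly connected component of size ≥ 2 (or has a self-loop).
The vertices on cycles are {a, b, c, d, e, f, g, i, k, m, n} — 11 in total.

11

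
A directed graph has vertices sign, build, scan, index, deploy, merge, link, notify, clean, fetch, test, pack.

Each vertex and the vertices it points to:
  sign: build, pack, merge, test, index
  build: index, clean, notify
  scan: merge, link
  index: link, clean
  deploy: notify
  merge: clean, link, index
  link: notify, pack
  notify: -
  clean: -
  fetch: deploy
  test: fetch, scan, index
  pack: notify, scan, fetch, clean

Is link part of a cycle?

Yes

link is on a cycle iff link can reach itself via ≥1 edge.
link → pack → scan → link — yes.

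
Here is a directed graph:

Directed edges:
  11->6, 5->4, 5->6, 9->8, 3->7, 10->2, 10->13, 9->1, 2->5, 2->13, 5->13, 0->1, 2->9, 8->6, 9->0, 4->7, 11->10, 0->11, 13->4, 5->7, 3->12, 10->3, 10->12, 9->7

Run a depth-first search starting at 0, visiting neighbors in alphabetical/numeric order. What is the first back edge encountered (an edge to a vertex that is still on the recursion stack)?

9->0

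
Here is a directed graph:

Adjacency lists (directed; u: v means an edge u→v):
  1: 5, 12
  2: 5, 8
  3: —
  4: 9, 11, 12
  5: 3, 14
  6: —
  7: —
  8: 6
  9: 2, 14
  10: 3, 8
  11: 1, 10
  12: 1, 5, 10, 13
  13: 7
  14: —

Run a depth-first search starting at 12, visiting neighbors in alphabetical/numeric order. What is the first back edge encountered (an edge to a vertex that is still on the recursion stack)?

DFS from 12 (visiting neighbors in alphabetical/numeric order); mark gray on enter, black on exit:
12 gray
  1 gray
    5 gray
      3 gray
      3 black
      14 gray
      14 black
    5 black
    1→12: 12 is gray → back edge
First back edge: 1 → 12.

1→12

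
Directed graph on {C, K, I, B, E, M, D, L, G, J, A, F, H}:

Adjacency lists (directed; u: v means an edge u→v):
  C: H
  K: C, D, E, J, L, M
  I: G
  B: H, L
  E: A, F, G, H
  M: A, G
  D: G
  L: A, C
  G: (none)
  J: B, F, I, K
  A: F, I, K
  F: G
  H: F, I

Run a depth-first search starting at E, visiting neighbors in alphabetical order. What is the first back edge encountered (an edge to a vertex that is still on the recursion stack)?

DFS from E (visiting neighbors in alphabetical order); mark gray on enter, black on exit:
E gray
  A gray
    F gray
      G gray
      G black
    F black
    I gray
      I→G: G black — skip
    I black
    K gray
      C gray
        H gray
          H→F: F black — skip
          H→I: I black — skip
        H black
      C black
      D gray
        D→G: G black — skip
      D black
      K→E: E is gray → back edge
First back edge: K → E.

K->E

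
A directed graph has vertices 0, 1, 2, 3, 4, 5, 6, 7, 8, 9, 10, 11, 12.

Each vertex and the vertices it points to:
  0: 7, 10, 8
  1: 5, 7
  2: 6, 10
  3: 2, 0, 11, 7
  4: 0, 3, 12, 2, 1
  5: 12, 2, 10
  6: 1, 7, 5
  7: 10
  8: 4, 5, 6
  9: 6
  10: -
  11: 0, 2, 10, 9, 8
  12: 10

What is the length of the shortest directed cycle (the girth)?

3

For each vertex v, BFS finds the shortest path from v back to v.
The shortest such closed walk is 4 → 0 → 8 → 4, length 3.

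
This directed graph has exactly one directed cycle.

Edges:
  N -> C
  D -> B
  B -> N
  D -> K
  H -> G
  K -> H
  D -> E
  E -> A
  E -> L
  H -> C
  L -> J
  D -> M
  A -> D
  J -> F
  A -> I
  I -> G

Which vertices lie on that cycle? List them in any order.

A, D, E

DFS with gray/black marking from D:
D gray
  M gray
  M black
  B gray
    N gray
      C gray
      C black
    N black
  B black
  E gray
    A gray
      I gray
        G gray
        G black
      I black
      A→D: D is gray → back edge
Back edge closes the cycle D → E → A → D; its vertices are {A, D, E}.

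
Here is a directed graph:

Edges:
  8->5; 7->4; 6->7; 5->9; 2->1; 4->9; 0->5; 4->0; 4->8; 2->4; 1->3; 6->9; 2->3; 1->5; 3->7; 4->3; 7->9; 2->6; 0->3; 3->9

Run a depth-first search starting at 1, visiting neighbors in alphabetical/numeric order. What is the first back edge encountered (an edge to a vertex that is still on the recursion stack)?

0→3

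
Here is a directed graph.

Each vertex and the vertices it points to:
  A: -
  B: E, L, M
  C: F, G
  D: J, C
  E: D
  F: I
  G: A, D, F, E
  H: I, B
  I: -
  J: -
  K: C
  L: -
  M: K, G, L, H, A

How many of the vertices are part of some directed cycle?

7

A vertex is on a directed cycle iff it belongs to a strongly connected component of size ≥ 2 (or has a self-loop).
The vertices on cycles are {B, C, D, E, G, H, M} — 7 in total.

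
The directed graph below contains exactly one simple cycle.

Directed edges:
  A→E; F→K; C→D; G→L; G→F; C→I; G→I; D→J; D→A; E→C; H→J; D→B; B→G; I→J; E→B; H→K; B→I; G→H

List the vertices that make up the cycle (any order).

DFS with gray/black marking from D:
D gray
  J gray
  J black
  B gray
    I gray
      I→J: J black — skip
    I black
    G gray
      F gray
        K gray
        K black
      F black
      L gray
      L black
      H gray
        H→J: J black — skip
        H→K: K black — skip
      H black
      G→I: I black — skip
    G black
  B black
  A gray
    E gray
      C gray
        C→D: D is gray → back edge
Back edge closes the cycle D → A → E → C → D; its vertices are {A, C, D, E}.

A, C, D, E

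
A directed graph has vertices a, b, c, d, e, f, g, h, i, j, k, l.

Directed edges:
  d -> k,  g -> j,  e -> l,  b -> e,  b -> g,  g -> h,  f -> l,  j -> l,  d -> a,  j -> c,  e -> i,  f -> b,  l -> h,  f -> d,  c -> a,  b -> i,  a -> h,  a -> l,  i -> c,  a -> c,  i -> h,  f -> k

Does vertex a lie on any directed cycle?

Yes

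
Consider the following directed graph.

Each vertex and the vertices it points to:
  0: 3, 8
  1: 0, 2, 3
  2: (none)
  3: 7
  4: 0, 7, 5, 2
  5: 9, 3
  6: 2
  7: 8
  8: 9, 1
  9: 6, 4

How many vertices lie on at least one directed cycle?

8

A vertex is on a directed cycle iff it belongs to a strongly connected component of size ≥ 2 (or has a self-loop).
The vertices on cycles are {0, 1, 3, 4, 5, 7, 8, 9} — 8 in total.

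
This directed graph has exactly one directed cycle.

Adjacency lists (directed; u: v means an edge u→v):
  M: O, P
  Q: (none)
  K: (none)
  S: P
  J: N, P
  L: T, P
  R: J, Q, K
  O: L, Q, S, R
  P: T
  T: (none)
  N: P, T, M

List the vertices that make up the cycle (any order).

J, M, N, O, R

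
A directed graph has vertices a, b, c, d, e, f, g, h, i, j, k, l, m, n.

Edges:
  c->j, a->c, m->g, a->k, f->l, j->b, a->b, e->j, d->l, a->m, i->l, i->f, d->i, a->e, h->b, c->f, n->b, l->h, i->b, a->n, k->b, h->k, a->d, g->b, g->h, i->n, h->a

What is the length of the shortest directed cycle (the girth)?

For each vertex v, BFS finds the shortest path from v back to v.
The shortest such closed walk is a → m → g → h → a, length 4.

4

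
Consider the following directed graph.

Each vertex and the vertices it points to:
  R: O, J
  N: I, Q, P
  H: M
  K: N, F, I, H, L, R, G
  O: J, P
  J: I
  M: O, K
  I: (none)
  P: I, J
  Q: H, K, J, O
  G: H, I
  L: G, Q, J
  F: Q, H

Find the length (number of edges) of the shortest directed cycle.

3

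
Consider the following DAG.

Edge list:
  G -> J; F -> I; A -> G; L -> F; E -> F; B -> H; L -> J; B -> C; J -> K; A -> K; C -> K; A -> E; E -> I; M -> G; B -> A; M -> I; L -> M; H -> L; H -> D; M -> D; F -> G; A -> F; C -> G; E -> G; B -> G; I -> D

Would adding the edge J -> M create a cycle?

Yes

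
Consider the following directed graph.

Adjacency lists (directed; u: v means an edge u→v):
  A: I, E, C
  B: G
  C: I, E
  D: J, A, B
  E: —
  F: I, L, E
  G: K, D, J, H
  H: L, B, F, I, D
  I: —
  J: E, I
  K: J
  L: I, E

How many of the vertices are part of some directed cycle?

A vertex is on a directed cycle iff it belongs to a strongly connected component of size ≥ 2 (or has a self-loop).
The vertices on cycles are {B, D, G, H} — 4 in total.

4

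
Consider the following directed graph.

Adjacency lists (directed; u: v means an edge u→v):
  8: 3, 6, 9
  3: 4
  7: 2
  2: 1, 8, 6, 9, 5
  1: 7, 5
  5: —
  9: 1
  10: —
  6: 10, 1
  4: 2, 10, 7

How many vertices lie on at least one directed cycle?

A vertex is on a directed cycle iff it belongs to a strongly connected component of size ≥ 2 (or has a self-loop).
The vertices on cycles are {1, 2, 3, 4, 6, 7, 8, 9} — 8 in total.

8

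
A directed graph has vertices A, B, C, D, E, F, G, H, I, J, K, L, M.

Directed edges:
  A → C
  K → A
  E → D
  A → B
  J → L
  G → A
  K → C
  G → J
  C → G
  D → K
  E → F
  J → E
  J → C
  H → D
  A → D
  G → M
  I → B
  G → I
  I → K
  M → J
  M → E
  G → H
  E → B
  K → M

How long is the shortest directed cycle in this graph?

For each vertex v, BFS finds the shortest path from v back to v.
The shortest such closed walk is G → A → C → G, length 3.

3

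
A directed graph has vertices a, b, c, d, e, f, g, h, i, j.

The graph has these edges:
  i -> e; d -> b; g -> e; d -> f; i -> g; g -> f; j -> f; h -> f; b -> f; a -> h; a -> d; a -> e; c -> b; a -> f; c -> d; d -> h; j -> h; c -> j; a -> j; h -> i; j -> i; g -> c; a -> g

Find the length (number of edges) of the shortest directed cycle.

4

For each vertex v, BFS finds the shortest path from v back to v.
The shortest such closed walk is j → i → g → c → j, length 4.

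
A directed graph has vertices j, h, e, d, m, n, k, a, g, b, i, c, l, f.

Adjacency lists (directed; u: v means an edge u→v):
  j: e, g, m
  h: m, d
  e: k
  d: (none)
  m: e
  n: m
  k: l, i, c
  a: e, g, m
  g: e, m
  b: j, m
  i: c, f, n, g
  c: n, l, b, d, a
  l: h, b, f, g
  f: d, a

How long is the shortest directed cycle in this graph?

For each vertex v, BFS finds the shortest path from v back to v.
The shortest such closed walk is k → l → g → e → k, length 4.

4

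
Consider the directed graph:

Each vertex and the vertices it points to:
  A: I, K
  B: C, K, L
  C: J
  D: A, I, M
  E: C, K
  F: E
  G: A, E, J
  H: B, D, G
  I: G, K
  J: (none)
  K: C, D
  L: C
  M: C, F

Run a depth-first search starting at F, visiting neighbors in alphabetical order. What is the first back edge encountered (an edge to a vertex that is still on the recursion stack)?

DFS from F (visiting neighbors in alphabetical order); mark gray on enter, black on exit:
F gray
  E gray
    C gray
      J gray
      J black
    C black
    K gray
      K→C: C black — skip
      D gray
        A gray
          I gray
            G gray
              G→A: A is gray → back edge
First back edge: G → A.

G->A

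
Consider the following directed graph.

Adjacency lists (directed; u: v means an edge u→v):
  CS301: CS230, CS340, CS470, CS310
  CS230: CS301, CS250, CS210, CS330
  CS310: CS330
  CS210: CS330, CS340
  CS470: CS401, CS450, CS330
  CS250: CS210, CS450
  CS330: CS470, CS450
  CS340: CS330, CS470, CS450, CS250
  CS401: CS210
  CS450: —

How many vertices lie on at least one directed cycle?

8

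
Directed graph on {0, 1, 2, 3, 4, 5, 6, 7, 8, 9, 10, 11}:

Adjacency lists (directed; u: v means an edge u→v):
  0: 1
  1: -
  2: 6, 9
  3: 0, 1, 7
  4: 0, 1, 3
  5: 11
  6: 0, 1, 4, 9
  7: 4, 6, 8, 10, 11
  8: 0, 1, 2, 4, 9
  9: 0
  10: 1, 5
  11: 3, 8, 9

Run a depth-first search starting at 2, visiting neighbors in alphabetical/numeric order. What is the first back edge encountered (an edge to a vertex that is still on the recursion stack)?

DFS from 2 (visiting neighbors in alphabetical/numeric order); mark gray on enter, black on exit:
2 gray
  6 gray
    0 gray
      1 gray
      1 black
    0 black
    6→1: 1 black — skip
    4 gray
      4→0: 0 black — skip
      4→1: 1 black — skip
      3 gray
        3→0: 0 black — skip
        3→1: 1 black — skip
        7 gray
          7→4: 4 is gray → back edge
First back edge: 7 → 4.

7→4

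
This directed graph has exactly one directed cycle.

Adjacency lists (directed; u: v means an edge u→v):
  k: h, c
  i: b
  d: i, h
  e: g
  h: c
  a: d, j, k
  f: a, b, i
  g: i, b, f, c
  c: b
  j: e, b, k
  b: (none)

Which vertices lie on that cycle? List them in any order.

a, e, f, g, j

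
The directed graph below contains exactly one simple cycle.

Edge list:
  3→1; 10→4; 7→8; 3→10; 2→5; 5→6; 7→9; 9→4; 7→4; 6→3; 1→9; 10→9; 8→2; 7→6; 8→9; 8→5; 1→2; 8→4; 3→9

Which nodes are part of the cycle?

1, 2, 3, 5, 6

DFS with gray/black marking from 6:
6 gray
  3 gray
    10 gray
      4 gray
      4 black
      9 gray
        9→4: 4 black — skip
      9 black
    10 black
    1 gray
      1→9: 9 black — skip
      2 gray
        5 gray
          5→6: 6 is gray → back edge
Back edge closes the cycle 6 → 3 → 1 → 2 → 5 → 6; its vertices are {1, 2, 3, 5, 6}.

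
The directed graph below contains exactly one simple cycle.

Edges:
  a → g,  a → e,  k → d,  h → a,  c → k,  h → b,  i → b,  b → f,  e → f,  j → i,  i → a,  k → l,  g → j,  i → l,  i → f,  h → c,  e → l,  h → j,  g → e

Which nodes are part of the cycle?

a, g, i, j

DFS with gray/black marking from a:
a gray
  g gray
    e gray
      l gray
      l black
      f gray
      f black
    e black
    j gray
      i gray
        i→a: a is gray → back edge
Back edge closes the cycle a → g → j → i → a; its vertices are {a, g, i, j}.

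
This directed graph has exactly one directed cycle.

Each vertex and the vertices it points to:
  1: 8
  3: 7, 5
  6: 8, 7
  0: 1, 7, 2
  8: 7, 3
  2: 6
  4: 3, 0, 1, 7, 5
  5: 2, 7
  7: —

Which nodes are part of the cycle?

DFS with gray/black marking from 3:
3 gray
  7 gray
  7 black
  5 gray
    2 gray
      6 gray
        8 gray
          8→7: 7 black — skip
          8→3: 3 is gray → back edge
Back edge closes the cycle 3 → 5 → 2 → 6 → 8 → 3; its vertices are {2, 3, 5, 6, 8}.

2, 3, 5, 6, 8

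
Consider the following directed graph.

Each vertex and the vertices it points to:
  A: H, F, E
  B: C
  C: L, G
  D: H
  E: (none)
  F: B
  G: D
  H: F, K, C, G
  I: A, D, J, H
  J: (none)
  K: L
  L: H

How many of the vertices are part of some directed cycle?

A vertex is on a directed cycle iff it belongs to a strongly connected component of size ≥ 2 (or has a self-loop).
The vertices on cycles are {B, C, D, F, G, H, K, L} — 8 in total.

8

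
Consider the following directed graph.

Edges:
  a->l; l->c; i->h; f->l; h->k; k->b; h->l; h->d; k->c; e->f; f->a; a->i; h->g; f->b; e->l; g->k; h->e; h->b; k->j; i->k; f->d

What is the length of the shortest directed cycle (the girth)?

For each vertex v, BFS finds the shortest path from v back to v.
The shortest such closed walk is a → i → h → e → f → a, length 5.

5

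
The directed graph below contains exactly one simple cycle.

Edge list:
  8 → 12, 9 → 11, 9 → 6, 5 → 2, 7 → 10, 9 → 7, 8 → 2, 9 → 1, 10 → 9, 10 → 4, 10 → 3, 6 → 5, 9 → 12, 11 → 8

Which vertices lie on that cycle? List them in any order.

7, 9, 10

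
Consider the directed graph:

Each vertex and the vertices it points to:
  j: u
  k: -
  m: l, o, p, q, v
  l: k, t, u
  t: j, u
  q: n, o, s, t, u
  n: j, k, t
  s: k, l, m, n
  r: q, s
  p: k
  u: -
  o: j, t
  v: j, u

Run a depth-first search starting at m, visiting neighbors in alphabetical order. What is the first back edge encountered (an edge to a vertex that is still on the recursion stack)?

s->m

DFS from m (visiting neighbors in alphabetical order); mark gray on enter, black on exit:
m gray
  l gray
    k gray
    k black
    t gray
      j gray
        u gray
        u black
      j black
      t→u: u black — skip
    t black
    l→u: u black — skip
  l black
  o gray
    o→j: j black — skip
    o→t: t black — skip
  o black
  p gray
    p→k: k black — skip
  p black
  q gray
    n gray
      n→j: j black — skip
      n→k: k black — skip
      n→t: t black — skip
    n black
    q→o: o black — skip
    s gray
      s→k: k black — skip
      s→l: l black — skip
      s→m: m is gray → back edge
First back edge: s → m.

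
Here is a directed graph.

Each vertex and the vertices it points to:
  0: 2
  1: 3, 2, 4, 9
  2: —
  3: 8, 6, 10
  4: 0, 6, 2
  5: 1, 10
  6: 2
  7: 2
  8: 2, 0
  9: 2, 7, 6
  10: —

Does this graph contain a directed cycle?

No

DFS with white/gray/black marking, starting from 2:
2 gray
2 black
0 gray
  0→2: 2 black — skip
0 black
1 gray
  3 gray
    8 gray
      8→2: 2 black — skip
      8→0: 0 black — skip
    8 black
    6 gray
      6→2: 2 black — skip
    6 black
    10 gray
    10 black
  3 black
  1→2: 2 black — skip
  4 gray
    4→0: 0 black — skip
    4→6: 6 black — skip
    4→2: 2 black — skip
  4 black
  9 gray
    9→2: 2 black — skip
    7 gray
      7→2: 2 black — skip
    7 black
    9→6: 6 black — skip
  9 black
1 black
5 gray
  5→1: 1 black — skip
  5→10: 10 black — skip
5 black
Every edge goes to a white or black vertex — no back edge, so the graph is acyclic.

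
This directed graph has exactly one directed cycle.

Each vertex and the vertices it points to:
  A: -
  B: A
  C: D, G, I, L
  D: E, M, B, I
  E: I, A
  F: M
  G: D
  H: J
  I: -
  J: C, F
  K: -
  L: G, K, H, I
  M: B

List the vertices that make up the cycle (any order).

C, H, J, L

DFS with gray/black marking from J:
J gray
  C gray
    D gray
      E gray
        I gray
        I black
        A gray
        A black
      E black
      M gray
        B gray
          B→A: A black — skip
        B black
      M black
      D→B: B black — skip
      D→I: I black — skip
    D black
    G gray
      G→D: D black — skip
    G black
    C→I: I black — skip
    L gray
      L→G: G black — skip
      K gray
      K black
      H gray
        H→J: J is gray → back edge
Back edge closes the cycle J → C → L → H → J; its vertices are {C, H, J, L}.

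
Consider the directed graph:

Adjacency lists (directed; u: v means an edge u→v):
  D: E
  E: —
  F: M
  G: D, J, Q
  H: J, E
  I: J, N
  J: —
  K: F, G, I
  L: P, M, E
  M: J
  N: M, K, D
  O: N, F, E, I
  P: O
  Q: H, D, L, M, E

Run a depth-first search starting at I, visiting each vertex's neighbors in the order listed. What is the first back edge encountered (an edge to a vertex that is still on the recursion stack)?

DFS from I (visiting each vertex's neighbors in the order listed); mark gray on enter, black on exit:
I gray
  J gray
  J black
  N gray
    M gray
      M→J: J black — skip
    M black
    K gray
      F gray
        F→M: M black — skip
      F black
      G gray
        D gray
          E gray
          E black
        D black
        G→J: J black — skip
        Q gray
          H gray
            H→J: J black — skip
            H→E: E black — skip
          H black
          Q→D: D black — skip
          L gray
            P gray
              O gray
                O→N: N is gray → back edge
First back edge: O → N.

O→N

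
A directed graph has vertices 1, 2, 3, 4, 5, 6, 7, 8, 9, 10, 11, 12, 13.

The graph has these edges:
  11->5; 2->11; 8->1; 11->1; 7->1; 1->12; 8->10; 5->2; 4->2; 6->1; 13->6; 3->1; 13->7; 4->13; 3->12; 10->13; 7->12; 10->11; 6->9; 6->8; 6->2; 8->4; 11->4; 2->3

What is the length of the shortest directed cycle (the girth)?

3

For each vertex v, BFS finds the shortest path from v back to v.
The shortest such closed walk is 11 → 5 → 2 → 11, length 3.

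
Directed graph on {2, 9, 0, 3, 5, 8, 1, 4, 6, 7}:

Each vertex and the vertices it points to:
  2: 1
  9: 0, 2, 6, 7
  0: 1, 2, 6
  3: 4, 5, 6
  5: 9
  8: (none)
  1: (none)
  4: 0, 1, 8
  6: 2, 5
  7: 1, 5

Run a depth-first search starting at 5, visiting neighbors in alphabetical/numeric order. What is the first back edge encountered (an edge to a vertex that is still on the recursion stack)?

6→5

DFS from 5 (visiting neighbors in alphabetical/numeric order); mark gray on enter, black on exit:
5 gray
  9 gray
    0 gray
      1 gray
      1 black
      2 gray
        2→1: 1 black — skip
      2 black
      6 gray
        6→2: 2 black — skip
        6→5: 5 is gray → back edge
First back edge: 6 → 5.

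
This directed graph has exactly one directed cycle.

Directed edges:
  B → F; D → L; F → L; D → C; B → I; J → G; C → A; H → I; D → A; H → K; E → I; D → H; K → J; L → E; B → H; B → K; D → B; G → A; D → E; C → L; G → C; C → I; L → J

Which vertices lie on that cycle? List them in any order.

C, G, J, L

DFS with gray/black marking from L:
L gray
  E gray
    I gray
    I black
  E black
  J gray
    G gray
      A gray
      A black
      C gray
        C→L: L is gray → back edge
Back edge closes the cycle L → J → G → C → L; its vertices are {C, G, J, L}.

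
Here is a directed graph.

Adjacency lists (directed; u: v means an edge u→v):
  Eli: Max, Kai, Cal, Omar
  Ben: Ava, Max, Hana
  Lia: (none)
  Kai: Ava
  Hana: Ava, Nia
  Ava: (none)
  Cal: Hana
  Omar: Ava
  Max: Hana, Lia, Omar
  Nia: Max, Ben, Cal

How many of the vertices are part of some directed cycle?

5

A vertex is on a directed cycle iff it belongs to a strongly connected component of size ≥ 2 (or has a self-loop).
The vertices on cycles are {Ben, Cal, Max, Nia, Hana} — 5 in total.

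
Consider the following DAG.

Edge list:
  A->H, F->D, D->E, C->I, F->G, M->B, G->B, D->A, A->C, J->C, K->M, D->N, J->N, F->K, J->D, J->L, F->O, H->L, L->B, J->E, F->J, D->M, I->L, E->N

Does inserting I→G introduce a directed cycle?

No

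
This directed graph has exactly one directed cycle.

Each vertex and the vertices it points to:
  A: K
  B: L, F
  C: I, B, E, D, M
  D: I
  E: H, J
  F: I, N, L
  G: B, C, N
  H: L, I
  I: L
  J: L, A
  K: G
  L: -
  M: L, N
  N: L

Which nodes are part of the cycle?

A, C, E, G, J, K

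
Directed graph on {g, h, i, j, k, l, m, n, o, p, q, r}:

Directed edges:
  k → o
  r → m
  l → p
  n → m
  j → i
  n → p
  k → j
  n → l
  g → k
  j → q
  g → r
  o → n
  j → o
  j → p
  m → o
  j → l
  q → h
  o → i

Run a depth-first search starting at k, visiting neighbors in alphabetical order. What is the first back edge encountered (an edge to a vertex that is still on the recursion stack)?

DFS from k (visiting neighbors in alphabetical order); mark gray on enter, black on exit:
k gray
  j gray
    i gray
    i black
    l gray
      p gray
      p black
    l black
    o gray
      o→i: i black — skip
      n gray
        n→l: l black — skip
        m gray
          m→o: o is gray → back edge
First back edge: m → o.

m->o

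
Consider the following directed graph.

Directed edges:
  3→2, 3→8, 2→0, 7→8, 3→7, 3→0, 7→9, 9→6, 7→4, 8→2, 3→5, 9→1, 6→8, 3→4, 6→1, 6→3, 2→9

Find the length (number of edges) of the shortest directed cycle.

4

For each vertex v, BFS finds the shortest path from v back to v.
The shortest such closed walk is 6 → 8 → 2 → 9 → 6, length 4.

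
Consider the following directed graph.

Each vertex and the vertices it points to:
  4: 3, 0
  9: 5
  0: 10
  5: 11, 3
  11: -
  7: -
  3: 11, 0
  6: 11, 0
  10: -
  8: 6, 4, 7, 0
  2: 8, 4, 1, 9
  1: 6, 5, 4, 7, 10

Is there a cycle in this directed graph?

No

DFS with white/gray/black marking, starting from 10:
10 gray
10 black
4 gray
  3 gray
    11 gray
    11 black
    0 gray
      0→10: 10 black — skip
    0 black
  3 black
  4→0: 0 black — skip
4 black
9 gray
  5 gray
    5→11: 11 black — skip
    5→3: 3 black — skip
  5 black
9 black
7 gray
7 black
6 gray
  6→11: 11 black — skip
  6→0: 0 black — skip
6 black
8 gray
  8→6: 6 black — skip
  8→4: 4 black — skip
  8→7: 7 black — skip
  8→0: 0 black — skip
8 black
2 gray
  2→8: 8 black — skip
  2→4: 4 black — skip
  1 gray
    1→6: 6 black — skip
    1→5: 5 black — skip
    1→4: 4 black — skip
    1→7: 7 black — skip
    1→10: 10 black — skip
  1 black
  2→9: 9 black — skip
2 black
Every edge goes to a white or black vertex — no back edge, so the graph is acyclic.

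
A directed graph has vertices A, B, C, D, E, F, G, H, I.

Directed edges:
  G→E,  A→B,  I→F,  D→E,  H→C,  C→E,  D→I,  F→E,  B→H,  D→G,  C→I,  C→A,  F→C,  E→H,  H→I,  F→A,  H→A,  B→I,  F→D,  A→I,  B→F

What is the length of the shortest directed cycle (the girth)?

3

For each vertex v, BFS finds the shortest path from v back to v.
The shortest such closed walk is F → C → I → F, length 3.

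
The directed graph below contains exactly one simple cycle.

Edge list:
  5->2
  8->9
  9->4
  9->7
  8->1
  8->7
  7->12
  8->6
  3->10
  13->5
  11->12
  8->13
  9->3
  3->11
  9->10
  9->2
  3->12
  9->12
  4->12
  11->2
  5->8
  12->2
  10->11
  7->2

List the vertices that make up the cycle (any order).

DFS with gray/black marking from 5:
5 gray
  8 gray
    9 gray
      3 gray
        12 gray
          2 gray
          2 black
        12 black
        11 gray
          11→12: 12 black — skip
          11→2: 2 black — skip
        11 black
        10 gray
          10→11: 11 black — skip
        10 black
      3 black
      7 gray
        7→2: 2 black — skip
        7→12: 12 black — skip
      7 black
      9→2: 2 black — skip
      9→10: 10 black — skip
      9→12: 12 black — skip
      4 gray
        4→12: 12 black — skip
      4 black
    9 black
    8→7: 7 black — skip
    13 gray
      13→5: 5 is gray → back edge
Back edge closes the cycle 5 → 8 → 13 → 5; its vertices are {5, 8, 13}.

5, 8, 13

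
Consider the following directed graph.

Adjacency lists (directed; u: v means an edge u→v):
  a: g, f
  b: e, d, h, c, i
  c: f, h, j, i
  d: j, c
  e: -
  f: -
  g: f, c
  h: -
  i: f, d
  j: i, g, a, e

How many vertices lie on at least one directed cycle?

6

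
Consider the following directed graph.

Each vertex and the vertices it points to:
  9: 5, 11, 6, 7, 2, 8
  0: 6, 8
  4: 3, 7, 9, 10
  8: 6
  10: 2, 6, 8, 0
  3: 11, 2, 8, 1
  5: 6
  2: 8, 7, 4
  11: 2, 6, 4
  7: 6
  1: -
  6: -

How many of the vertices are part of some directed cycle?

6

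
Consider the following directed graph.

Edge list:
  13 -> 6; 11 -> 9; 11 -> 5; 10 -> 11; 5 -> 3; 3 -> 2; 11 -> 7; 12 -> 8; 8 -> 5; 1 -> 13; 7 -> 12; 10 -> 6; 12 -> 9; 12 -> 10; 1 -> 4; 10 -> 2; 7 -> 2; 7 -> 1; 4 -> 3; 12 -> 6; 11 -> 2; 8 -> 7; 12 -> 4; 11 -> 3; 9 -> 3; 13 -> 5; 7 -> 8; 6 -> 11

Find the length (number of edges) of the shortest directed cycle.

For each vertex v, BFS finds the shortest path from v back to v.
The shortest such closed walk is 7 → 8 → 7, length 2.

2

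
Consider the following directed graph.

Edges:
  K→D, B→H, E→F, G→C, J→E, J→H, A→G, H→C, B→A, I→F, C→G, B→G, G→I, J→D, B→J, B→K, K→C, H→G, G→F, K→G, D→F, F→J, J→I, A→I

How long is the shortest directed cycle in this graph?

For each vertex v, BFS finds the shortest path from v back to v.
The shortest such closed walk is C → G → C, length 2.

2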